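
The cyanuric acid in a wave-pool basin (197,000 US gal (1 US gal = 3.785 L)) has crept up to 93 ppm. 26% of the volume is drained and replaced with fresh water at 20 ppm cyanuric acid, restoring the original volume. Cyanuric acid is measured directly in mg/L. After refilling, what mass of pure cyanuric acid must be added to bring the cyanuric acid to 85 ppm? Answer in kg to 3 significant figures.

8.19 kg

Volume: 197,000 US gal × 3.785 L/gal = 745,645 L.
After draining 26% and refilling: 93 × 0.74 + 20 × 0.26 = 74.02 ppm.
Deficit to target: 85 − 74.02 = 10.98 mg/L.
Mass: 10.98 mg/L × 745,645 L = 8187 g cyanuric acid.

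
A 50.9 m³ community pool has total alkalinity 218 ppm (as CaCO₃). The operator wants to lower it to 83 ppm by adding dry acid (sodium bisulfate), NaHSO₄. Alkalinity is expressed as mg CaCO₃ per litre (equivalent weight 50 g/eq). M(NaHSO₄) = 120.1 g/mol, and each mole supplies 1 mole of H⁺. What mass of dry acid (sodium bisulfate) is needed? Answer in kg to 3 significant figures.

Volume: 50.9 m³ = 50,900 L.
Alkalinity to neutralize: (218 − 83) = 135 mg/L as CaCO₃ × 50,900 L = 6872 g as CaCO₃.
Equivalents of H⁺ required: 6872 ÷ 50 g/eq = 137.4 eq = 137.4 mol NaHSO₄.
Mass of NaHSO₄: 137.4 × 120.1 = 16,510 g.

16.5 kg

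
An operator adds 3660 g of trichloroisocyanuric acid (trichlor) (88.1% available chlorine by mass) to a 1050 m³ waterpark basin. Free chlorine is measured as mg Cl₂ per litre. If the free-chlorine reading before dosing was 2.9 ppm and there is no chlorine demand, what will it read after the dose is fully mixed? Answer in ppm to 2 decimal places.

Volume: 1050 m³ = 1,050,000 L.
Available chlorine delivered: 3660 g × 0.881 = 3224 g as Cl₂.
Concentration rise: 3224 g / 1,050,000 L = 3.071 mg/L = 3.07 ppm.
Final FC: 2.9 + 3.07 = 5.97 ppm.

5.97 ppm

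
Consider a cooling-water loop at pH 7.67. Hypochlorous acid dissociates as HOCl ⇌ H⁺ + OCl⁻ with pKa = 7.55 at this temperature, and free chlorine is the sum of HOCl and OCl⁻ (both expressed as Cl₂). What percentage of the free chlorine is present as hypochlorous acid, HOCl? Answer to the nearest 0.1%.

[OCl⁻]/[HOCl] = 10^(pH − pKa) = 10^(7.67 − 7.55) = 10^0.12 = 1.318.
Fraction as HOCl = 1 / (1 + 1.318) = 0.4314.

43.1%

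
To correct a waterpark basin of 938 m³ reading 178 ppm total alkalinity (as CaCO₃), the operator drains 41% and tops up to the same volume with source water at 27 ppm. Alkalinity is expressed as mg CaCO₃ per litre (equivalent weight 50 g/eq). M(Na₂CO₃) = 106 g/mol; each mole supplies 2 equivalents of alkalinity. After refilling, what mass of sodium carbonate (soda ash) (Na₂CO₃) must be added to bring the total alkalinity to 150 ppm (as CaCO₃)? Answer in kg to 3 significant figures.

Volume: 938 m³ = 938,000 L.
After draining 41% and refilling: 178 × 0.59 + 27 × 0.41 = 116.09 ppm.
Deficit to target: 150 − 116.09 = 33.91 mg/L.
As CaCO₃: 33.91 mg/L × 938,000 L = 31,810 g; ÷ 50 g/eq ÷ 2 = 318.1 mol Na₂CO₃.
Mass: 318.1 × 106 = 33,720 g.

33.7 kg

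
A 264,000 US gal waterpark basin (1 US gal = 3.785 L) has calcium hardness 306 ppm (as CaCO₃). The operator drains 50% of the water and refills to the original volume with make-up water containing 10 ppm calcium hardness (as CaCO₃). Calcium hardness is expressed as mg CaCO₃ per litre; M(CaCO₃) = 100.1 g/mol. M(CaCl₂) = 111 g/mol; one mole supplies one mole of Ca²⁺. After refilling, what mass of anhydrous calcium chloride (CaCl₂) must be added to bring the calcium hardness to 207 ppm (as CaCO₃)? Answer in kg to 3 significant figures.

Volume: 264,000 US gal × 3.785 L/gal = 999,240 L.
After draining 50% and refilling: 306 × 0.50 + 10 × 0.50 = 158 ppm.
Deficit to target: 207 − 158 = 49 mg/L.
As CaCO₃: 49 mg/L × 999,240 L = 48,960 g; ÷ 100.1 = 489.1 mol Ca²⁺.
Mass: 489.1 × 111 = 54,290 g.

54.3 kg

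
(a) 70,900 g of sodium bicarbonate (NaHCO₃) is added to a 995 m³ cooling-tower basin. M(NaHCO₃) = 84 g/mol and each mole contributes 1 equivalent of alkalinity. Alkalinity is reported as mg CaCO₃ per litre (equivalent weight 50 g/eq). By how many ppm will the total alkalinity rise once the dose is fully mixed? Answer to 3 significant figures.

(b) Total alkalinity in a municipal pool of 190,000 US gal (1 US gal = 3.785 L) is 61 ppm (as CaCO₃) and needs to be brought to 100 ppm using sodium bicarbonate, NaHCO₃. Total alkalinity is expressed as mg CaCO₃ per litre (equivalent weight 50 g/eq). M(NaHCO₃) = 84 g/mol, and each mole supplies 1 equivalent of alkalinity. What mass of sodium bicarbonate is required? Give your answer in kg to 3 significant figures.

(a) 42.4 ppm; (b) 47.1 kg

(a) Volume: 995 m³ = 995,000 L.
(a) Moles of NaHCO₃: 70,900 g ÷ 84 g/mol = 844 mol → 844 eq of alkalinity.
(a) As CaCO₃: 844 eq × 50 g/eq = 42,200 g.
(a) Rise: 42,200 g / 995,000 L × 1000 = 42.41 mg/L.

(b) Volume: 190,000 US gal × 3.785 L/gal = 719,150 L.
(b) Alkalinity to add: (100 − 61) = 39 mg/L as CaCO₃ × 719,150 L = 28,050 g as CaCO₃.
(b) Equivalents: 28,050 g ÷ 50 g/eq = 560.9 eq.
(b) NaHCO₃ supplies 1 eq per mole → 560.9 mol.
(b) Mass: 560.9 mol × 84 g/mol = 47,120 g.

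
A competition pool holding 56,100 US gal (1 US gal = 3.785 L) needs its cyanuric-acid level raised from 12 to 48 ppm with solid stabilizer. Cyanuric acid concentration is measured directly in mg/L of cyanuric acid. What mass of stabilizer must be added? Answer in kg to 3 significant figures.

Volume: 56,100 US gal × 3.785 L/gal = 212,338 L.
CYA to add: (48 − 12) = 36 mg/L × 212,338 L = 7644 g cyanuric acid.

7.64 kg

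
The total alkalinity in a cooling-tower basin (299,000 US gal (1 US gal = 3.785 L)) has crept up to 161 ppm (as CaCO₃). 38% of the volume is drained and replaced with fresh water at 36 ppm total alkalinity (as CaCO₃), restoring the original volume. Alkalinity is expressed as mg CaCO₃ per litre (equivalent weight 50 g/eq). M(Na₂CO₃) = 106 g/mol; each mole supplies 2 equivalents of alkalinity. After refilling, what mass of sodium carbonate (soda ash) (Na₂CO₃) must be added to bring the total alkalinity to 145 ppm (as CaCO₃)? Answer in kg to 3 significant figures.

37.8 kg

Volume: 299,000 US gal × 3.785 L/gal = 1,131,715 L.
After draining 38% and refilling: 161 × 0.62 + 36 × 0.38 = 113.5 ppm.
Deficit to target: 145 − 113.5 = 31.5 mg/L.
As CaCO₃: 31.5 mg/L × 1,131,715 L = 35,650 g; ÷ 50 g/eq ÷ 2 = 356.5 mol Na₂CO₃.
Mass: 356.5 × 106 = 37,790 g.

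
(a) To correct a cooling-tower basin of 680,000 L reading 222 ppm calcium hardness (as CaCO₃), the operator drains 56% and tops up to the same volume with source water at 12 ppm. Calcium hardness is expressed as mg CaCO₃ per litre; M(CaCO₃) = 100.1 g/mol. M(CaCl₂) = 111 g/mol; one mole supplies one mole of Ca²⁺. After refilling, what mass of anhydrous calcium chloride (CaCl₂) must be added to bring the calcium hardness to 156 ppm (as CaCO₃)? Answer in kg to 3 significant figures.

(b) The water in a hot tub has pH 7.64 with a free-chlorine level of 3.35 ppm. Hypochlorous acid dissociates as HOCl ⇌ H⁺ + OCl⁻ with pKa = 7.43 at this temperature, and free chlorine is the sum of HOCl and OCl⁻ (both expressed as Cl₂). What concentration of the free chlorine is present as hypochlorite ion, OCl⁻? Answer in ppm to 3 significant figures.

(a) After draining 56% and refilling: 222 × 0.44 + 12 × 0.56 = 104.4 ppm.
(a) Deficit to target: 156 − 104.4 = 51.6 mg/L.
(a) As CaCO₃: 51.6 mg/L × 680,000 L = 35,090 g; ÷ 100.1 = 350.5 mol Ca²⁺.
(a) Mass: 350.5 × 111 = 38,910 g.

(b) [OCl⁻]/[HOCl] = 10^(pH − pKa) = 10^(7.64 − 7.43) = 10^0.21 = 1.622.
(b) Fraction as HOCl = 1 / (1 + 1.622) = 0.3814.
(b) OCl⁻ = (1 − 0.3814) × 3.35 ppm = 2.072 ppm.

(a) 38.9 kg; (b) 2.07 ppm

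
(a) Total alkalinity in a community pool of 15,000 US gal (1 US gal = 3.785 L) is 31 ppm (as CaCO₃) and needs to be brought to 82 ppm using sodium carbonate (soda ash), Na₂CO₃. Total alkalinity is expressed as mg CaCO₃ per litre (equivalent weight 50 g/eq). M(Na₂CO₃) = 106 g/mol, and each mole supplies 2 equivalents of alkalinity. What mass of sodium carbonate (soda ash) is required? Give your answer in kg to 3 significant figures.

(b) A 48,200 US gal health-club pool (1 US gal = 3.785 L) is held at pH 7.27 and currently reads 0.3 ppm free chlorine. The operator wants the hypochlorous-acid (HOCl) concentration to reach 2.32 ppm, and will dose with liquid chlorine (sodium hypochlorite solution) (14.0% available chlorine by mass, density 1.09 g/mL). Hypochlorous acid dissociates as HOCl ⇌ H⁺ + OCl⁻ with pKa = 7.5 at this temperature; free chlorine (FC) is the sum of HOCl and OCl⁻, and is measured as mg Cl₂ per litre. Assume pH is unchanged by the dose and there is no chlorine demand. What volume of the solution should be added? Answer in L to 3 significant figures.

(a) 3.07 kg; (b) 4.05 L

(a) Volume: 15,000 US gal × 3.785 L/gal = 56,775 L.
(a) Alkalinity to add: (82 − 31) = 51 mg/L as CaCO₃ × 56,775 L = 2896 g as CaCO₃.
(a) Equivalents: 2896 g ÷ 50 g/eq = 57.91 eq.
(a) Each mole of Na₂CO₃ supplies 2 eq, so 57.91 / 2 = 28.96 mol.
(a) Mass: 28.96 mol × 106 g/mol = 3069 g.

(b) Volume: 48,200 US gal × 3.785 L/gal = 182,437 L.
(b) [OCl⁻]/[HOCl] = 10^(pH − pKa) = 10^(7.27 − 7.5) = 0.5888; fraction as HOCl = 1/(1 + 0.5888) = 0.6294.
(b) Free chlorine required for 2.32 ppm HOCl: 2.32 / 0.6294 = 3.686 ppm.
(b) FC to add: 3.686 − 0.3 = 3.386 mg/L as Cl₂.
(b) Cl₂ equivalent: 3.386 mg/L × 182,437 L = 617.8 g.
(b) Product at 14.0% available Cl: 617.8 / 0.14 = 4413 g.
(b) Volume: 4413 g ÷ 1.09 g/mL = 4048 mL.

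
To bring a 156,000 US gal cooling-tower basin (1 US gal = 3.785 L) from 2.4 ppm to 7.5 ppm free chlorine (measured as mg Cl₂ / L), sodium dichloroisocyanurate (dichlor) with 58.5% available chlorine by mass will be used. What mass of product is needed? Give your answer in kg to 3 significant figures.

Volume: 156,000 US gal × 3.785 L/gal = 590,460 L.
Chlorine deficit: 7.5 − 2.4 = 5.1 ppm = 5.1 mg/L as Cl₂.
Cl₂ equivalent needed: 5.1 mg/L × 590,460 L = 3,011,000 mg = 3011 g.
Product at 58.5% available chlorine: 3011 / 0.585 = 5148 g.

5.15 kg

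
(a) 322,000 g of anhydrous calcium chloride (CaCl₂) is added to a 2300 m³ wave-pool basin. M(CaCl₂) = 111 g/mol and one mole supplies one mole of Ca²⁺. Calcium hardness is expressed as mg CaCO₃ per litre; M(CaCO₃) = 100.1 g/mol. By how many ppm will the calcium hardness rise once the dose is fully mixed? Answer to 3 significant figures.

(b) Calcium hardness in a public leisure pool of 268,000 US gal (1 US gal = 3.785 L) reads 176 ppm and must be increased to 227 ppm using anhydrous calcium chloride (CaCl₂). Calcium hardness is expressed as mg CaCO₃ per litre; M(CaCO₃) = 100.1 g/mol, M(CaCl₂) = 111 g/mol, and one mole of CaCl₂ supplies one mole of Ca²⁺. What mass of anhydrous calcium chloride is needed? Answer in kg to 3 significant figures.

(a) Volume: 2300 m³ = 2,300,000 L.
(a) Moles of Ca²⁺: 322,000 g ÷ 111 g/mol = 2901 mol.
(a) As CaCO₃: 2901 mol × 100.1 g/mol = 290,400 g.
(a) Rise: 290,400 g / 2,300,000 L × 1000 = 126.3 mg/L.

(b) Volume: 268,000 US gal × 3.785 L/gal = 1,014,380 L.
(b) Hardness to add: (227 − 176) = 51 mg/L as CaCO₃ × 1,014,380 L = 51,730 g as CaCO₃.
(b) Moles of Ca²⁺ (1 mol Ca²⁺ ≡ 1 mol CaCO₃): 51,730 / 100.1 g/mol = 516.8 mol.
(b) Mass of CaCl₂: 516.8 × 111 = 57,370 g.

(a) 126 ppm; (b) 57.4 kg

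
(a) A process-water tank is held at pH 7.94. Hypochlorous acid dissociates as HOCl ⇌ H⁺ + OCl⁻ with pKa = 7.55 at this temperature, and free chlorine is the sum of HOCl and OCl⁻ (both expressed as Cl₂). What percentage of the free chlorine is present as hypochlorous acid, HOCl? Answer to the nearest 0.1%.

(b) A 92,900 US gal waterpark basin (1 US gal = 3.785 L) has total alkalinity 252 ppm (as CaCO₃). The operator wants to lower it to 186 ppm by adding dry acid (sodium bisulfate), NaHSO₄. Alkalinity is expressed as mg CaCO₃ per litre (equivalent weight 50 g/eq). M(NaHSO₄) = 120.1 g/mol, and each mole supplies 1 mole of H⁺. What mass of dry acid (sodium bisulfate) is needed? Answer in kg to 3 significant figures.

(a) [OCl⁻]/[HOCl] = 10^(pH − pKa) = 10^(7.94 − 7.55) = 10^0.39 = 2.455.
(a) Fraction as HOCl = 1 / (1 + 2.455) = 0.2895.

(b) Volume: 92,900 US gal × 3.785 L/gal = 351,626 L.
(b) Alkalinity to neutralize: (252 − 186) = 66 mg/L as CaCO₃ × 351,626 L = 23,210 g as CaCO₃.
(b) Equivalents of H⁺ required: 23,210 ÷ 50 g/eq = 464.1 eq = 464.1 mol NaHSO₄.
(b) Mass of NaHSO₄: 464.1 × 120.1 = 55,740 g.

(a) 28.9%; (b) 55.7 kg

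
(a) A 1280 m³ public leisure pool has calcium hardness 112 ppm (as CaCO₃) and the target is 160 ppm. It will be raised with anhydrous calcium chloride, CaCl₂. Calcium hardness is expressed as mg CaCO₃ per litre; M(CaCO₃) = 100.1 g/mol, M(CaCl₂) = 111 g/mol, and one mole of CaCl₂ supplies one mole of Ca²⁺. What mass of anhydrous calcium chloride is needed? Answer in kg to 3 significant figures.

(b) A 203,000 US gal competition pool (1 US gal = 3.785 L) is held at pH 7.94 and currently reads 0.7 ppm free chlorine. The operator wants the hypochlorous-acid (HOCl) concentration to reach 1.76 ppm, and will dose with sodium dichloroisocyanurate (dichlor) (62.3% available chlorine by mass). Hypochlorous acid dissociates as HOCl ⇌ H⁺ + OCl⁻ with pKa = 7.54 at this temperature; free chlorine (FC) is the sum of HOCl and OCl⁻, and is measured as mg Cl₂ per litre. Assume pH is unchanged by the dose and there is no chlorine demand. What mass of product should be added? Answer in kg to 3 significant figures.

(a) Volume: 1280 m³ = 1,280,000 L.
(a) Hardness to add: (160 − 112) = 48 mg/L as CaCO₃ × 1,280,000 L = 61,440 g as CaCO₃.
(a) Moles of Ca²⁺ (1 mol Ca²⁺ ≡ 1 mol CaCO₃): 61,440 / 100.1 g/mol = 613.8 mol.
(a) Mass of CaCl₂: 613.8 × 111 = 68,130 g.

(b) Volume: 203,000 US gal × 3.785 L/gal = 768,355 L.
(b) [OCl⁻]/[HOCl] = 10^(pH − pKa) = 10^(7.94 − 7.54) = 2.512; fraction as HOCl = 1/(1 + 2.512) = 0.2847.
(b) Free chlorine required for 1.76 ppm HOCl: 1.76 / 0.2847 = 6.181 ppm.
(b) FC to add: 6.181 − 0.7 = 5.481 mg/L as Cl₂.
(b) Cl₂ equivalent: 5.481 mg/L × 768,355 L = 4211 g.
(b) Product at 62.3% available Cl: 4211 / 0.623 = 6760 g.

(a) 68.1 kg; (b) 6.76 kg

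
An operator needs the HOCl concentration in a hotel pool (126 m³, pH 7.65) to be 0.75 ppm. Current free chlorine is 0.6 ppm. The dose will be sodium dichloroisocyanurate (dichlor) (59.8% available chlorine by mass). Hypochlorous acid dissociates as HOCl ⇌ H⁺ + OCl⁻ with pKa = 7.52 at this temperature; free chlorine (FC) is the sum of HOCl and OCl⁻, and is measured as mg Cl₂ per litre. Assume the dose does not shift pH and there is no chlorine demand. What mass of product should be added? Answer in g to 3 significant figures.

Volume: 126 m³ = 126,000 L.
[OCl⁻]/[HOCl] = 10^(pH − pKa) = 10^(7.65 − 7.52) = 1.349; fraction as HOCl = 1/(1 + 1.349) = 0.4257.
Free chlorine required for 0.75 ppm HOCl: 0.75 / 0.4257 = 1.762 ppm.
FC to add: 1.762 − 0.6 = 1.162 mg/L as Cl₂.
Cl₂ equivalent: 1.162 mg/L × 126,000 L = 146.4 g.
Product at 59.8% available Cl: 146.4 / 0.598 = 244.8 g.

245 g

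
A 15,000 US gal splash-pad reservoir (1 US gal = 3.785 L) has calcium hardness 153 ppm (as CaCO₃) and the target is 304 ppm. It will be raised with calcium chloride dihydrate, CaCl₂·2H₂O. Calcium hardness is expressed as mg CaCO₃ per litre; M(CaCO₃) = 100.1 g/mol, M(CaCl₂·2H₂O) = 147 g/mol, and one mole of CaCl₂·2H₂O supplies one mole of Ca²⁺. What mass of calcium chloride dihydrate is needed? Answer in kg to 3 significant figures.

Volume: 15,000 US gal × 3.785 L/gal = 56,775 L.
Hardness to add: (304 − 153) = 151 mg/L as CaCO₃ × 56,775 L = 8573 g as CaCO₃.
Moles of Ca²⁺ (1 mol Ca²⁺ ≡ 1 mol CaCO₃): 8573 / 100.1 g/mol = 85.64 mol.
Mass of CaCl₂·2H₂O: 85.64 × 147 = 12,590 g.

12.6 kg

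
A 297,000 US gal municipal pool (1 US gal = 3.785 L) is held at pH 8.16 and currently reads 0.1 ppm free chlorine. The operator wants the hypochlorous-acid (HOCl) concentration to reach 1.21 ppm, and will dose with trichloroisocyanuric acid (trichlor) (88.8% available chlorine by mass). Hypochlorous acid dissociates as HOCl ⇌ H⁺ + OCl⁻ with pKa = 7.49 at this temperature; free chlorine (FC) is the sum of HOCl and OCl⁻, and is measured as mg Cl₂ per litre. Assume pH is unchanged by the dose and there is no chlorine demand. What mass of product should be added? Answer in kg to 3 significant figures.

8.57 kg

Volume: 297,000 US gal × 3.785 L/gal = 1,124,145 L.
[OCl⁻]/[HOCl] = 10^(pH − pKa) = 10^(8.16 − 7.49) = 4.677; fraction as HOCl = 1/(1 + 4.677) = 0.1761.
Free chlorine required for 1.21 ppm HOCl: 1.21 / 0.1761 = 6.87 ppm.
FC to add: 6.87 − 0.1 = 6.77 mg/L as Cl₂.
Cl₂ equivalent: 6.77 mg/L × 1,124,145 L = 7610 g.
Product at 88.8% available Cl: 7610 / 0.888 = 8570 g.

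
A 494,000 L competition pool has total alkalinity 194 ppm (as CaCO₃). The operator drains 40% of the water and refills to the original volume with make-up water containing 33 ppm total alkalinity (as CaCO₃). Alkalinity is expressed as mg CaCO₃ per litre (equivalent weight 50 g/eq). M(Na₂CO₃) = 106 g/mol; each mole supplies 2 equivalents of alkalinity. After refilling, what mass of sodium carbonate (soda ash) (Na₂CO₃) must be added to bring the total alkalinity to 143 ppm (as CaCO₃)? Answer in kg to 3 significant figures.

7.02 kg

After draining 40% and refilling: 194 × 0.60 + 33 × 0.40 = 129.6 ppm.
Deficit to target: 143 − 129.6 = 13.4 mg/L.
As CaCO₃: 13.4 mg/L × 494,000 L = 6620 g; ÷ 50 g/eq ÷ 2 = 66.2 mol Na₂CO₃.
Mass: 66.2 × 106 = 7017 g.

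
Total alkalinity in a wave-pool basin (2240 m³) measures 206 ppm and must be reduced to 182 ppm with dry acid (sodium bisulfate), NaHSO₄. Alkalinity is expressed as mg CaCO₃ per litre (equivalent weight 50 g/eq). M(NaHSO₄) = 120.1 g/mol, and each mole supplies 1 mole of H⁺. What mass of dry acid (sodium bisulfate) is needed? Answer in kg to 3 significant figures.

129 kg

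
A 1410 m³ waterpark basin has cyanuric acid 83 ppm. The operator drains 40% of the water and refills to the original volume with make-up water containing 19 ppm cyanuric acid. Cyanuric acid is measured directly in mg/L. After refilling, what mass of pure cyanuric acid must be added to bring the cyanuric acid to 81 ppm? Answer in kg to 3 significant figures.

33.3 kg

Volume: 1410 m³ = 1,410,000 L.
After draining 40% and refilling: 83 × 0.60 + 19 × 0.40 = 57.4 ppm.
Deficit to target: 81 − 57.4 = 23.6 mg/L.
Mass: 23.6 mg/L × 1,410,000 L = 33,280 g cyanuric acid.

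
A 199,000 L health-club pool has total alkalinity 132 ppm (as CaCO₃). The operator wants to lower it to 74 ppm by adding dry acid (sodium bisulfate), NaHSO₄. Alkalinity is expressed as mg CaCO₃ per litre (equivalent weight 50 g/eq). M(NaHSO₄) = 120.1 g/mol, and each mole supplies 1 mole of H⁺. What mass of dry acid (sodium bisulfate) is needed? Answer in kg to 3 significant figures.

27.7 kg

Alkalinity to neutralize: (132 − 74) = 58 mg/L as CaCO₃ × 199,000 L = 11,540 g as CaCO₃.
Equivalents of H⁺ required: 11,540 ÷ 50 g/eq = 230.8 eq = 230.8 mol NaHSO₄.
Mass of NaHSO₄: 230.8 × 120.1 = 27,720 g.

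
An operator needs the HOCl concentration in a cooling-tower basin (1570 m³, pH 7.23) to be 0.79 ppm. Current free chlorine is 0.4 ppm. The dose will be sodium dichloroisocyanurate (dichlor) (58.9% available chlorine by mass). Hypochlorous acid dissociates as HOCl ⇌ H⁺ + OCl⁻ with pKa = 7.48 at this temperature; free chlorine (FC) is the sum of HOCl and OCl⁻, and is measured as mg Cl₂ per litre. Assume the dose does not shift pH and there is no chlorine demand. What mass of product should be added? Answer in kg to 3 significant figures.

Volume: 1570 m³ = 1,570,000 L.
[OCl⁻]/[HOCl] = 10^(pH − pKa) = 10^(7.23 − 7.48) = 0.5623; fraction as HOCl = 1/(1 + 0.5623) = 0.6401.
Free chlorine required for 0.79 ppm HOCl: 0.79 / 0.6401 = 1.234 ppm.
FC to add: 1.234 − 0.4 = 0.8342 mg/L as Cl₂.
Cl₂ equivalent: 0.8342 mg/L × 1,570,000 L = 1310 g.
Product at 58.9% available Cl: 1310 / 0.589 = 2224 g.

2.22 kg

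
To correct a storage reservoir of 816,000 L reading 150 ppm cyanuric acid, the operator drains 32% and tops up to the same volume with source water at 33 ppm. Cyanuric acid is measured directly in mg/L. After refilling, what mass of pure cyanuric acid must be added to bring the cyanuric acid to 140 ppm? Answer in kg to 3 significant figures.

22.4 kg

After draining 32% and refilling: 150 × 0.68 + 33 × 0.32 = 112.56 ppm.
Deficit to target: 140 − 112.56 = 27.44 mg/L.
Mass: 27.44 mg/L × 816,000 L = 22,390 g cyanuric acid.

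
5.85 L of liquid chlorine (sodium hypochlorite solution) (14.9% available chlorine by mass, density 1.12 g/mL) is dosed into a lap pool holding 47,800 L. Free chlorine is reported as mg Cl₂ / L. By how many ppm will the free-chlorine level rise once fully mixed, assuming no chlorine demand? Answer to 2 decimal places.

20.42 ppm

Mass of solution: 5.85 L × 1000 mL/L × 1.12 g/mL = 6552 g.
Available chlorine delivered: 6552 g × 0.149 = 976.2 g as Cl₂.
Concentration rise: 976.2 g / 47,800 L = 20.42 mg/L = 20.42 ppm.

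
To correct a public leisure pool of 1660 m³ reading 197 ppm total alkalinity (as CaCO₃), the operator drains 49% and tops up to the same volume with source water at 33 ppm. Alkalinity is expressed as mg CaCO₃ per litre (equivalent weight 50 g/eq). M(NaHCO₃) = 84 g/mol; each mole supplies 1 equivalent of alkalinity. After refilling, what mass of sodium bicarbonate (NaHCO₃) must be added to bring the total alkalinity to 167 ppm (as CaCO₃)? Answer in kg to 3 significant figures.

Volume: 1660 m³ = 1,660,000 L.
After draining 49% and refilling: 197 × 0.51 + 33 × 0.49 = 116.64 ppm.
Deficit to target: 167 − 116.64 = 50.36 mg/L.
As CaCO₃: 50.36 mg/L × 1,660,000 L = 83,600 g; ÷ 50 g/eq ÷ 1 = 1672 mol NaHCO₃.
Mass: 1672 × 84 = 140,400 g.

140 kg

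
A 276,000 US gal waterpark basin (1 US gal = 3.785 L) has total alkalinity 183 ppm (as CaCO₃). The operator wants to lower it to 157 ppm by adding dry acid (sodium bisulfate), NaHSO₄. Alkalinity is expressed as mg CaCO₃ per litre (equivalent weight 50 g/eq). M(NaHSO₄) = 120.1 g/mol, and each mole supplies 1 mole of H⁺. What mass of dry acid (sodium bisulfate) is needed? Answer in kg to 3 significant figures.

65.2 kg

Volume: 276,000 US gal × 3.785 L/gal = 1,044,660 L.
Alkalinity to neutralize: (183 − 157) = 26 mg/L as CaCO₃ × 1,044,660 L = 27,160 g as CaCO₃.
Equivalents of H⁺ required: 27,160 ÷ 50 g/eq = 543.2 eq = 543.2 mol NaHSO₄.
Mass of NaHSO₄: 543.2 × 120.1 = 65,240 g.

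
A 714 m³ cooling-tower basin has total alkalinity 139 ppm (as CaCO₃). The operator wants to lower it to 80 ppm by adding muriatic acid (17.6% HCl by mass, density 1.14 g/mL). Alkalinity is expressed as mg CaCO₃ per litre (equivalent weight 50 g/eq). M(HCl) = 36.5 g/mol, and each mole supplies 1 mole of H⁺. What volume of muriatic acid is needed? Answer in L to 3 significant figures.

Volume: 714 m³ = 714,000 L.
Alkalinity to neutralize: (139 − 80) = 59 mg/L as CaCO₃ × 714,000 L = 42,130 g as CaCO₃.
Equivalents of H⁺ required: 42,130 ÷ 50 g/eq = 842.5 eq = 842.5 mol HCl.
Mass of HCl: 842.5 × 36.5 = 30,750 g.
Mass of 17.6% solution: 30,750 / 0.176 = 174,700 g.
Volume: 174,700 g ÷ 1.14 g/mL = 153,300 mL.

153 L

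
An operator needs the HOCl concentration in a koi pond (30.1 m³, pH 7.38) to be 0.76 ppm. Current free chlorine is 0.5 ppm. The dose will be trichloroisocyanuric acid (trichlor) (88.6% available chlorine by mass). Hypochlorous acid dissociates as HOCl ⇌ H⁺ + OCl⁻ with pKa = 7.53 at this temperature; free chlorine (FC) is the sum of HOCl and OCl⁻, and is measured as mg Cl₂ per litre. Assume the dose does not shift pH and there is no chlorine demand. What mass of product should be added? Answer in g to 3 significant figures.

Volume: 30.1 m³ = 30,100 L.
[OCl⁻]/[HOCl] = 10^(pH − pKa) = 10^(7.38 − 7.53) = 0.7079; fraction as HOCl = 1/(1 + 0.7079) = 0.5855.
Free chlorine required for 0.76 ppm HOCl: 0.76 / 0.5855 = 1.298 ppm.
FC to add: 1.298 − 0.5 = 0.798 mg/L as Cl₂.
Cl₂ equivalent: 0.798 mg/L × 30,100 L = 24.02 g.
Product at 88.6% available Cl: 24.02 / 0.886 = 27.11 g.

27.1 g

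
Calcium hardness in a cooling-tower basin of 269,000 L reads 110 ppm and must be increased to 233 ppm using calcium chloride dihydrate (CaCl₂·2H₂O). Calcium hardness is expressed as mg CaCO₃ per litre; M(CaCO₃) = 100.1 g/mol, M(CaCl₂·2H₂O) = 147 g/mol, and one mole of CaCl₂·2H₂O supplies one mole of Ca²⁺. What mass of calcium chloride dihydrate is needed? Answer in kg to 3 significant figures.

Hardness to add: (233 − 110) = 123 mg/L as CaCO₃ × 269,000 L = 33,090 g as CaCO₃.
Moles of Ca²⁺ (1 mol Ca²⁺ ≡ 1 mol CaCO₃): 33,090 / 100.1 g/mol = 330.5 mol.
Mass of CaCl₂·2H₂O: 330.5 × 147 = 48,590 g.

48.6 kg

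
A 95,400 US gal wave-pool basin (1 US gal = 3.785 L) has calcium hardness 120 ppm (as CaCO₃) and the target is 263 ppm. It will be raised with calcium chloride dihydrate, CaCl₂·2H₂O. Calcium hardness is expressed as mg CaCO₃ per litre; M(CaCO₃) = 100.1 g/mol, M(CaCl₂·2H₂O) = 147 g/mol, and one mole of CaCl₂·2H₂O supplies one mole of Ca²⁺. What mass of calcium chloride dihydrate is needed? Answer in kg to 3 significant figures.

75.8 kg

Volume: 95,400 US gal × 3.785 L/gal = 361,089 L.
Hardness to add: (263 − 120) = 143 mg/L as CaCO₃ × 361,089 L = 51,640 g as CaCO₃.
Moles of Ca²⁺ (1 mol Ca²⁺ ≡ 1 mol CaCO₃): 51,640 / 100.1 g/mol = 515.8 mol.
Mass of CaCl₂·2H₂O: 515.8 × 147 = 75,830 g.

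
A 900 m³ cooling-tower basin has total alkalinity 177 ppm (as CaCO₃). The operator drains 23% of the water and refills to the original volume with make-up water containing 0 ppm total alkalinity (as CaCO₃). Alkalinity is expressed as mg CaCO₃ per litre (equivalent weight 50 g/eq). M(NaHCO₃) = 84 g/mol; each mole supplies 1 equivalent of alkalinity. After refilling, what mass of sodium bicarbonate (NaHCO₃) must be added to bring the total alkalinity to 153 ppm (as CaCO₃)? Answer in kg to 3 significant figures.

25.3 kg

Volume: 900 m³ = 900,000 L.
After draining 23% and refilling: 177 × 0.77 + 0 × 0.23 = 136.29 ppm.
Deficit to target: 153 − 136.29 = 16.71 mg/L.
As CaCO₃: 16.71 mg/L × 900,000 L = 15,040 g; ÷ 50 g/eq ÷ 1 = 300.8 mol NaHCO₃.
Mass: 300.8 × 84 = 25,270 g.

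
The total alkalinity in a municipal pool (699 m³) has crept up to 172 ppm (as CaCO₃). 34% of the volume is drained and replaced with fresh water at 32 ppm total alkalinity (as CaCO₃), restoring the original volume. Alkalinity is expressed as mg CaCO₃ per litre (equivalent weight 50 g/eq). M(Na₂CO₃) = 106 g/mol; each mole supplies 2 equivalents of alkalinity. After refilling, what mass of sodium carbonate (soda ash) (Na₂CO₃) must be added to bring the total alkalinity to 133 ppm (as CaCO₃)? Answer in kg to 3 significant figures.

Volume: 699 m³ = 699,000 L.
After draining 34% and refilling: 172 × 0.66 + 32 × 0.34 = 124.4 ppm.
Deficit to target: 133 − 124.4 = 8.6 mg/L.
As CaCO₃: 8.6 mg/L × 699,000 L = 6011 g; ÷ 50 g/eq ÷ 2 = 60.11 mol Na₂CO₃.
Mass: 60.11 × 106 = 6372 g.

6.37 kg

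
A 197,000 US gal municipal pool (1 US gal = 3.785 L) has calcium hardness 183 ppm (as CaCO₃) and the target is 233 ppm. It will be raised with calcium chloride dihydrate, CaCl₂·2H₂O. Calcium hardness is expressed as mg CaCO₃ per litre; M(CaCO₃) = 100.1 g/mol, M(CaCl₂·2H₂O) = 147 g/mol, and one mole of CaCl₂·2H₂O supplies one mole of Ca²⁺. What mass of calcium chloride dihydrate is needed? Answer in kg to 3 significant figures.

54.8 kg

Volume: 197,000 US gal × 3.785 L/gal = 745,645 L.
Hardness to add: (233 − 183) = 50 mg/L as CaCO₃ × 745,645 L = 37,280 g as CaCO₃.
Moles of Ca²⁺ (1 mol Ca²⁺ ≡ 1 mol CaCO₃): 37,280 / 100.1 g/mol = 372.5 mol.
Mass of CaCl₂·2H₂O: 372.5 × 147 = 54,750 g.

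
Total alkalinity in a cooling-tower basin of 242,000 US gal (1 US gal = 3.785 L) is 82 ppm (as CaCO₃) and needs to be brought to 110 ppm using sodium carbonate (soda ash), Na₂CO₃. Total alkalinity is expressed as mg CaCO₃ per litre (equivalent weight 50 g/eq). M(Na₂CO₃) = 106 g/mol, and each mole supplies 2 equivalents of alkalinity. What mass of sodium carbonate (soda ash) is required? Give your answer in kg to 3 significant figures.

27.2 kg

Volume: 242,000 US gal × 3.785 L/gal = 915,970 L.
Alkalinity to add: (110 − 82) = 28 mg/L as CaCO₃ × 915,970 L = 25,650 g as CaCO₃.
Equivalents: 25,650 g ÷ 50 g/eq = 512.9 eq.
Each mole of Na₂CO₃ supplies 2 eq, so 512.9 / 2 = 256.5 mol.
Mass: 256.5 mol × 106 g/mol = 27,190 g.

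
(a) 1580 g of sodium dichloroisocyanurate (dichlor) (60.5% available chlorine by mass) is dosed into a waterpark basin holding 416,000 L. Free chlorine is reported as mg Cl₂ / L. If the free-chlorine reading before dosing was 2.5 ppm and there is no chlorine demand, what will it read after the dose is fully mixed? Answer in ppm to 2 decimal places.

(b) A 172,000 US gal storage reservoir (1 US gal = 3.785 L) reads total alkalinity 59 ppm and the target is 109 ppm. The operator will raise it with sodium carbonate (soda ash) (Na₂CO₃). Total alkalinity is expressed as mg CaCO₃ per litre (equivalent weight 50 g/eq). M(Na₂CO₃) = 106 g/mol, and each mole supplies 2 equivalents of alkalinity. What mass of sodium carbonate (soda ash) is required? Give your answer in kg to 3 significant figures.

(a) 4.80 ppm; (b) 34.5 kg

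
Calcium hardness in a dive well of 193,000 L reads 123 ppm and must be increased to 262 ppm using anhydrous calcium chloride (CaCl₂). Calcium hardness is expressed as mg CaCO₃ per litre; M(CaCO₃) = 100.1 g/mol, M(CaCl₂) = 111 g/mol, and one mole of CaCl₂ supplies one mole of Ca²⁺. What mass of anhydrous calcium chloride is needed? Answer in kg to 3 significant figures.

Hardness to add: (262 − 123) = 139 mg/L as CaCO₃ × 193,000 L = 26,830 g as CaCO₃.
Moles of Ca²⁺ (1 mol Ca²⁺ ≡ 1 mol CaCO₃): 26,830 / 100.1 g/mol = 268 mol.
Mass of CaCl₂: 268 × 111 = 29,750 g.

29.7 kg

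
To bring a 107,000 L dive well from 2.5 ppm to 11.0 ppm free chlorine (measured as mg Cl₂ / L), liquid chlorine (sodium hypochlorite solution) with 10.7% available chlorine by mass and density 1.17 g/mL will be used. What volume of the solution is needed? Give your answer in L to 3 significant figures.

Chlorine deficit: 11.0 − 2.5 = 8.5 ppm = 8.5 mg/L as Cl₂.
Cl₂ equivalent needed: 8.5 mg/L × 107,000 L = 909,500 mg = 909.5 g.
Product at 10.7% available chlorine: 909.5 / 0.107 = 8500 g.
Volume at density 1.17 g/mL: 8500 g ÷ 1.17 g/mL = 7265 mL.

7.26 L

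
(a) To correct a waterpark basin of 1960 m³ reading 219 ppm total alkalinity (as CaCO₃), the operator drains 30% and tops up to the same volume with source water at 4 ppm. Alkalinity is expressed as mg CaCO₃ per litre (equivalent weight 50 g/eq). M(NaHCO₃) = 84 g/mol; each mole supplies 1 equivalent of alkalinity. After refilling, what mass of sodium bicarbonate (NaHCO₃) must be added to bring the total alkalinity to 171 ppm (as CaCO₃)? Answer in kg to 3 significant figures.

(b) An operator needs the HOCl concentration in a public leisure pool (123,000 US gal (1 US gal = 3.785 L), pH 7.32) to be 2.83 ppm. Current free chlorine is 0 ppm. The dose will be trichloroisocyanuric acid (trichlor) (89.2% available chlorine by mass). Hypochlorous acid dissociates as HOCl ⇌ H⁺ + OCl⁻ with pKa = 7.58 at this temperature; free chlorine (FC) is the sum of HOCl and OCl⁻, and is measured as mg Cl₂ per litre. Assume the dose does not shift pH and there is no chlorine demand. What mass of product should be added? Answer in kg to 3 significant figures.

(a) 54.3 kg; (b) 2.29 kg

(a) Volume: 1960 m³ = 1,960,000 L.
(a) After draining 30% and refilling: 219 × 0.70 + 4 × 0.30 = 154.5 ppm.
(a) Deficit to target: 171 − 154.5 = 16.5 mg/L.
(a) As CaCO₃: 16.5 mg/L × 1,960,000 L = 32,340 g; ÷ 50 g/eq ÷ 1 = 646.8 mol NaHCO₃.
(a) Mass: 646.8 × 84 = 54,330 g.

(b) Volume: 123,000 US gal × 3.785 L/gal = 465,555 L.
(b) [OCl⁻]/[HOCl] = 10^(pH − pKa) = 10^(7.32 − 7.58) = 0.5495; fraction as HOCl = 1/(1 + 0.5495) = 0.6454.
(b) Free chlorine required for 2.83 ppm HOCl: 2.83 / 0.6454 = 4.385 ppm.
(b) FC to add: 4.385 − 0 = 4.385 mg/L as Cl₂.
(b) Cl₂ equivalent: 4.385 mg/L × 465,555 L = 2042 g.
(b) Product at 89.2% available Cl: 2042 / 0.892 = 2289 g.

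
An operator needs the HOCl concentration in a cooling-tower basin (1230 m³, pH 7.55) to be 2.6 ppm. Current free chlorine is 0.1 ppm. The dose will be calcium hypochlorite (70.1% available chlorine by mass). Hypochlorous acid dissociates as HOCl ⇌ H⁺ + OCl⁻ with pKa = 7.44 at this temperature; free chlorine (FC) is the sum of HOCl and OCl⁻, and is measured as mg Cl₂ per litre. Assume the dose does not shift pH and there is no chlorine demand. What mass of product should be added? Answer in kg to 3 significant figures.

10.3 kg

Volume: 1230 m³ = 1,230,000 L.
[OCl⁻]/[HOCl] = 10^(pH − pKa) = 10^(7.55 − 7.44) = 1.288; fraction as HOCl = 1/(1 + 1.288) = 0.437.
Free chlorine required for 2.6 ppm HOCl: 2.6 / 0.437 = 5.949 ppm.
FC to add: 5.949 − 0.1 = 5.849 mg/L as Cl₂.
Cl₂ equivalent: 5.849 mg/L × 1,230,000 L = 7195 g.
Product at 70.1% available Cl: 7195 / 0.701 = 10,260 g.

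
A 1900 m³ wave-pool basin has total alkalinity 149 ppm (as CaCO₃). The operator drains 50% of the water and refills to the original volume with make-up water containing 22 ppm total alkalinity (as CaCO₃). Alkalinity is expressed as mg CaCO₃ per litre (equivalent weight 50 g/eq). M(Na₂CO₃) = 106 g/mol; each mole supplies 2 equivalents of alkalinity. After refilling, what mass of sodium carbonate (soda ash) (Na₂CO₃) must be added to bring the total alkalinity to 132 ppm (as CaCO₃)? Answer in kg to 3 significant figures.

Volume: 1900 m³ = 1,900,000 L.
After draining 50% and refilling: 149 × 0.50 + 22 × 0.50 = 85.5 ppm.
Deficit to target: 132 − 85.5 = 46.5 mg/L.
As CaCO₃: 46.5 mg/L × 1,900,000 L = 88,350 g; ÷ 50 g/eq ÷ 2 = 883.5 mol Na₂CO₃.
Mass: 883.5 × 106 = 93,650 g.

93.7 kg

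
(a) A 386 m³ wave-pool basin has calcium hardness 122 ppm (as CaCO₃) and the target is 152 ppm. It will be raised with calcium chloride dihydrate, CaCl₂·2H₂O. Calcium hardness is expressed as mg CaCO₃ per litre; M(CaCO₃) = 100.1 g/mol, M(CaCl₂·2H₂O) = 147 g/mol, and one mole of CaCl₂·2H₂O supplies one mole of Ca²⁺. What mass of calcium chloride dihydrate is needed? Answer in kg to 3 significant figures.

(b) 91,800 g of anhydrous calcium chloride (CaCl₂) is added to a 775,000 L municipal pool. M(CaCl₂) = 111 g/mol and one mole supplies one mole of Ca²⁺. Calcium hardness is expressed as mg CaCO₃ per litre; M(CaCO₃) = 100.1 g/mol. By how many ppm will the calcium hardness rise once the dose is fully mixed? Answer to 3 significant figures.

(a) 17.0 kg; (b) 107 ppm

(a) Volume: 386 m³ = 386,000 L.
(a) Hardness to add: (152 − 122) = 30 mg/L as CaCO₃ × 386,000 L = 11,580 g as CaCO₃.
(a) Moles of Ca²⁺ (1 mol Ca²⁺ ≡ 1 mol CaCO₃): 11,580 / 100.1 g/mol = 115.7 mol.
(a) Mass of CaCl₂·2H₂O: 115.7 × 147 = 17,010 g.

(b) Moles of Ca²⁺: 91,800 g ÷ 111 g/mol = 827 mol.
(b) As CaCO₃: 827 mol × 100.1 g/mol = 82,790 g.
(b) Rise: 82,790 g / 775,000 L × 1000 = 106.8 mg/L.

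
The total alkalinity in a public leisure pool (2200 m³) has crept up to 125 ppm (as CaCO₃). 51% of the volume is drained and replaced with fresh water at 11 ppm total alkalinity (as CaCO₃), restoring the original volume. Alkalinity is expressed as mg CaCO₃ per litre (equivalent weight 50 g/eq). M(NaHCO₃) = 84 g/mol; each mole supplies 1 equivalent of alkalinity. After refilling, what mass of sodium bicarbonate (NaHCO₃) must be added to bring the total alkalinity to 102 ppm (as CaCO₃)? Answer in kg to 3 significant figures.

130 kg

Volume: 2200 m³ = 2,200,000 L.
After draining 51% and refilling: 125 × 0.49 + 11 × 0.51 = 66.86 ppm.
Deficit to target: 102 − 66.86 = 35.14 mg/L.
As CaCO₃: 35.14 mg/L × 2,200,000 L = 77,310 g; ÷ 50 g/eq ÷ 1 = 1546 mol NaHCO₃.
Mass: 1546 × 84 = 129,900 g.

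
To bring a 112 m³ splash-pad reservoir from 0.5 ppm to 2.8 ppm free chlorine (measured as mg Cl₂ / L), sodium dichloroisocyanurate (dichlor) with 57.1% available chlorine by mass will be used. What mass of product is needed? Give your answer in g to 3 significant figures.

Volume: 112 m³ = 112,000 L.
Chlorine deficit: 2.8 − 0.5 = 2.3 ppm = 2.3 mg/L as Cl₂.
Cl₂ equivalent needed: 2.3 mg/L × 112,000 L = 257,600 mg = 257.6 g.
Product at 57.1% available chlorine: 257.6 / 0.571 = 451.1 g.

451 g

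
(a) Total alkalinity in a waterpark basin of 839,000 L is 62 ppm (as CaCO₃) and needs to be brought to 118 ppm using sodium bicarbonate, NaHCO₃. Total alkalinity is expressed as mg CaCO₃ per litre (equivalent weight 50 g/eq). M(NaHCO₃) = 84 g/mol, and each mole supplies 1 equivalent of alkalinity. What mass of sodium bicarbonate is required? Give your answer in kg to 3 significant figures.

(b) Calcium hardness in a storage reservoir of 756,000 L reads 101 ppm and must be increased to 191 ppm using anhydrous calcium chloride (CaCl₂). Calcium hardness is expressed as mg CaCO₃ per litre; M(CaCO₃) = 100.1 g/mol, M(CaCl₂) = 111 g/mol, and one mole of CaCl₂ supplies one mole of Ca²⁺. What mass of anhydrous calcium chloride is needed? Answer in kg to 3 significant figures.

(a) Alkalinity to add: (118 − 62) = 56 mg/L as CaCO₃ × 839,000 L = 46,980 g as CaCO₃.
(a) Equivalents: 46,980 g ÷ 50 g/eq = 939.7 eq.
(a) NaHCO₃ supplies 1 eq per mole → 939.7 mol.
(a) Mass: 939.7 mol × 84 g/mol = 78,930 g.

(b) Hardness to add: (191 − 101) = 90 mg/L as CaCO₃ × 756,000 L = 68,040 g as CaCO₃.
(b) Moles of Ca²⁺ (1 mol Ca²⁺ ≡ 1 mol CaCO₃): 68,040 / 100.1 g/mol = 679.7 mol.
(b) Mass of CaCl₂: 679.7 × 111 = 75,450 g.

(a) 78.9 kg; (b) 75.4 kg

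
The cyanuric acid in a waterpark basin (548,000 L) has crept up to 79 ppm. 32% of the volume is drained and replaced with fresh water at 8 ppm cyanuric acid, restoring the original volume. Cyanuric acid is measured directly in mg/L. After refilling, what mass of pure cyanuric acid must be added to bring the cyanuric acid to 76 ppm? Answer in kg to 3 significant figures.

10.8 kg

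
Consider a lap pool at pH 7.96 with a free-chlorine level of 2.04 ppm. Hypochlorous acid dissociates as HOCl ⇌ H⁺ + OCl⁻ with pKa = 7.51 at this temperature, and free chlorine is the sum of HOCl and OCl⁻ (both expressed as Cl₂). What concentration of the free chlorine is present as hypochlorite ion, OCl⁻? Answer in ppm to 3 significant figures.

[OCl⁻]/[HOCl] = 10^(pH − pKa) = 10^(7.96 − 7.51) = 10^0.45 = 2.818.
Fraction as HOCl = 1 / (1 + 2.818) = 0.2619.
OCl⁻ = (1 − 0.2619) × 2.04 ppm = 1.506 ppm.

1.51 ppm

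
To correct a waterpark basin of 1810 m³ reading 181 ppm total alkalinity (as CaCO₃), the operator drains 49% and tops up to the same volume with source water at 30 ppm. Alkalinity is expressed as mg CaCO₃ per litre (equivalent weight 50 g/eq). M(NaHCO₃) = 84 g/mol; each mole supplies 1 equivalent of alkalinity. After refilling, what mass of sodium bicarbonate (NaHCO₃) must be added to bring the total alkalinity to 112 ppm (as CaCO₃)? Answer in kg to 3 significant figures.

Volume: 1810 m³ = 1,810,000 L.
After draining 49% and refilling: 181 × 0.51 + 30 × 0.49 = 107.01 ppm.
Deficit to target: 112 − 107.01 = 4.99 mg/L.
As CaCO₃: 4.99 mg/L × 1,810,000 L = 9032 g; ÷ 50 g/eq ÷ 1 = 180.6 mol NaHCO₃.
Mass: 180.6 × 84 = 15,170 g.

15.2 kg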